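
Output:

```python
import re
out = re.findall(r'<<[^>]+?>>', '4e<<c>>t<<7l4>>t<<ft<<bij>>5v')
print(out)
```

Matches: at [2:7] → '<<c>>'; at [8:15] → '<<7l4>>'; at [16:27] → '<<ft<<bij>>'.
`findall` yields the raw match text (3 of them) because the pattern has no groups.

['<<c>>', '<<7l4>>', '<<ft<<bij>>']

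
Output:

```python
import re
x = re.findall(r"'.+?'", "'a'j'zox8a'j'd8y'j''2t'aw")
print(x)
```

["'a'", "'zox8a'", "'d8y'", "''2t'"]

With the lazy modifier that quantifier settles for the fewest repetitions that let the rest of the pattern succeed (the atoms after it are unaffected and can still be greedy).
With no groups in the pattern, `findall` gives back each whole match — 4 here.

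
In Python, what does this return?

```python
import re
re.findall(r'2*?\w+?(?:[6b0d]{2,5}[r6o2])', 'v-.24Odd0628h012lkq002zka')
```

['24Odd062', '8h012lkq002']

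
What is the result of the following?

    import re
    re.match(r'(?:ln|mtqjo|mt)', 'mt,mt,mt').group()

'mt'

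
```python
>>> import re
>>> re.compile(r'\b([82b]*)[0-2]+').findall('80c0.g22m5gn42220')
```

With a single group, `findall` returns only what that group captured — 1 item.

['8']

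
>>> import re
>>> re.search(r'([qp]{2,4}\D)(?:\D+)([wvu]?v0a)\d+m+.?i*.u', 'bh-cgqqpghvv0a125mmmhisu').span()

This matches 2 to 4 of one of [qp], then a non-digit (captured); then one or more of a non-digit (non-capturing group); then optionally one of [wvu], then the literal 'v0a' (captured); then one or more of a digit, then one or more of the literal 'm', then optionally any character; then zero or more of the literal 'i', then any character, then the literal 'u'.
`re.search` scans for the first position where the pattern succeeds.
The match spans [5:24] → 'qqpghvv0a125mmmhisu'.
Captured: group 1 = 'qqpg', group 2 = 'v0a'.

(5, 24)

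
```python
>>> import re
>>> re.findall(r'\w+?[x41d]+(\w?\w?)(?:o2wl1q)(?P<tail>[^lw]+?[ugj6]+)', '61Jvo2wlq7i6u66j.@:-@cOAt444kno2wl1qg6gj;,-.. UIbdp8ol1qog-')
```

[('kn', 'g6gj')]

Pattern: one or more of a word character (lazy), then one or more of one of [x41d]; then optionally a word character, then optionally a word character (captured); then the literal 'o2w', then the literal 'l1q' (non-capturing group); then one or more of any character except [lw] (lazy), then one or more of one of [ugj6] (captured as 'tail').
2 groups means the one result is a tuple of 2 captured strings — 1 here.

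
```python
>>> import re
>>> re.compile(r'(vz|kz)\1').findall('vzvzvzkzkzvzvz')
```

A backreference is literal: `\1` must see the identical characters the first group matched.
Scanning left to right: at [0:4] match 'vzvz', group 1 = 'vz'; at [6:10] match 'kzkz', group 1 = 'kz'; at [10:14] match 'vzvz', group 1 = 'vz'.
Because there's exactly one group, `findall` drops the full match and keeps group 1 from each hit.

['vz', 'kz', 'vz']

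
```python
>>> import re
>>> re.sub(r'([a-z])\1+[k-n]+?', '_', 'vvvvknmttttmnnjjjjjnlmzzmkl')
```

'_nm_nn_lm_kl'

The backreference `\1` re-matches whatever the first group consumed, character for character.
Matches: at [0:5] → 'vvvvk'; at [7:12] → 'ttttm'; at [14:20] → 'jjjjjn'; at [22:25] → 'zzm'.
Each match is replaced by '_'.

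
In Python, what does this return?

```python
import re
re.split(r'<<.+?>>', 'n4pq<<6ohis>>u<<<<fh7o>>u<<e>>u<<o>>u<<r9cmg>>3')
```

['n4pq', 'u', 'u', 'u', 'u', '3']

The `?` after the quantifier makes it lazy — it takes as little as possible before letting the rest of the pattern try.
Each match becomes a cut point; 6 segments remain.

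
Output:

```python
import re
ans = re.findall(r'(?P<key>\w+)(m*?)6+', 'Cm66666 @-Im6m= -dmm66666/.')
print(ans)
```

[('Cm6666', ''), ('Im', ''), ('dmm6666', '')]

Multiple groups make `findall` return tuples — one 2-tuple for each match.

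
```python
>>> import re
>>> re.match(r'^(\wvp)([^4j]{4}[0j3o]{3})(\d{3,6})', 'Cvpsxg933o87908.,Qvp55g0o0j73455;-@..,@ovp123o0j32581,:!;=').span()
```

`re.match` only tries the pattern at the start of the string.
The match spans [0:15] → 'Cvpsxg933o87908'.

(0, 15)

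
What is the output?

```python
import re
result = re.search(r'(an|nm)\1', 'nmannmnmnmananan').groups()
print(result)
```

('nm',)

`\1` is not a pattern — it's the concrete string captured by group 1, re-applied verbatim.
`re.search` tries every starting position until one works.
The match spans [4:8] → 'nmnm'.
Captured: group 1 = 'nm'.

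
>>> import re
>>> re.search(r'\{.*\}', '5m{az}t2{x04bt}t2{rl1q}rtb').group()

The match spans [2:23] → '{az}t2{x04bt}t2{rl1q}'.

'{az}t2{x04bt}t2{rl1q}'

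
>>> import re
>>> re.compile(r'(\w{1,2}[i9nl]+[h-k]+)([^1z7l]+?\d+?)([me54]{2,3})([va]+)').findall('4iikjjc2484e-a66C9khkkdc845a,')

This matches 1 to 2 of a word character, then one or more of one of [i9nl], then one or more of a character in [h-k] (captured); then one or more of any character except [1z7l] (lazy), then one or more of a digit (lazy) (captured); then 2 to 3 of one of [me54] (captured); then one or more of one of [va] (captured).
Matches: at [0:28] match '4iikjjc2484e-a66C9khkkdc845a', groups = ('4iikjj', 'c2484e-a66C9khkkdc8', '45', 'a').
Multiple groups make `findall` return tuples — one 4-tuple for the one match.

[('4iikjj', 'c2484e-a66C9khkkdc8', '45', 'a')]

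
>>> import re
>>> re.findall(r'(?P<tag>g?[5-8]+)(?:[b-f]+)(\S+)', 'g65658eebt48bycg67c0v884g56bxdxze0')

[('g65658', 't48bycg67c0v884g56bxdxze0')]

This matches optionally a literal 'g', then one or more of a character in [5-8] (captured as 'tag'); then one or more of a character in [b-f] (non-capturing group); then one or more of a non-whitespace character (captured).
Matches: at [0:34] match 'g65658eebt48bycg67c0v884g56bxdxze0', groups = ('g65658', 't48bycg67c0v884g56bxdxze0').
Multiple groups make `findall` return tuples — one 2-tuple for the one match.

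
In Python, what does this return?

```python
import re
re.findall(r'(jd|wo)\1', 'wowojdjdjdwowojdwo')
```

['wo', 'jd', 'wo']

`\1` has to match the exact text group 1 already captured.
Matches: at [0:4] match 'wowo', group 1 = 'wo'; at [4:8] match 'jdjd', group 1 = 'jd'; at [10:14] match 'wowo', group 1 = 'wo'.
With a single group, `findall` returns only what that group captured — 3 items.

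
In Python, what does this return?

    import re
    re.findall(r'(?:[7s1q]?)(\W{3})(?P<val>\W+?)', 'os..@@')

[('..@', '@')]

The pattern matches optionally one of [7s1q] (non-capturing group); then exactly 3 of a non-word character (captured); then one or more of a non-word character (lazy) (captured as 'val').
2 groups means the one result is a tuple of 2 captured strings — 1 here.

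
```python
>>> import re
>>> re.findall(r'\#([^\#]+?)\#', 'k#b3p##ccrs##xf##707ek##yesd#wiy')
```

['b3p', 'ccrs', 'xf', '707ek', 'yesd']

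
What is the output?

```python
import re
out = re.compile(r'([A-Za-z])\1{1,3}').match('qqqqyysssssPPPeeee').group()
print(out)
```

qqqq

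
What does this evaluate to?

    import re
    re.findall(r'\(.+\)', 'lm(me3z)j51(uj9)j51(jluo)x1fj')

['(me3z)j51(uj9)j51(jluo)']

No capturing groups, so `findall` returns the 1 full match string.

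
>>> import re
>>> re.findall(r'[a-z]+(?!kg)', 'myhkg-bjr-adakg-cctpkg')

The negative lookahead/lookbehind blocks any match where the forbidden context is present.
`findall` yields the raw match text (4 of them) because the pattern has no groups.

['myhkg', 'bjr', 'adakg', 'cctpkg']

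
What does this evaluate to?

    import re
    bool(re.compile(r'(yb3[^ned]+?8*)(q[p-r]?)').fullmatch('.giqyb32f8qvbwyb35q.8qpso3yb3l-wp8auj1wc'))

False

The pattern matches the literal 'yb3', then one or more of any character except [ned] (lazy), then zero or more of the literal '8' (captured); then the literal 'q', then optionally a character in [p-r] (captured).
`fullmatch` succeeds only if the pattern covers the string from start to end.
Here there's no way to consume every character, so the call returns None, and `bool(None)` is False.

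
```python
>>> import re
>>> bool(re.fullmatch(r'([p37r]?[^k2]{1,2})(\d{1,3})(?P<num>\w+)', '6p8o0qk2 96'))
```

`re.fullmatch` requires the pattern to consume the entire string.
Here the string isn't matched end-to-end, so the call returns None, and `bool(None)` is False.

False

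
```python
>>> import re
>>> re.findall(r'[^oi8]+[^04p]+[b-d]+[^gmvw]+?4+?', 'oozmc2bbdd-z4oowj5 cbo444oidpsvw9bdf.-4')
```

['zmc2bbdd-z4oowj5 cbo4', 'dpsvw9bdf.-4']

Lazy quantifiers expand one character at a time until the remainder of the pattern can match.
`findall` yields the raw match text (2 of them) because the pattern has no groups.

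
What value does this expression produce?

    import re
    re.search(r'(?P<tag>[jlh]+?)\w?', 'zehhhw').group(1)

'h'

Pattern: one or more of one of [jlh] (lazy) (captured as 'tag'); then optionally a word character.
Lazy quantifiers expand one character at a time until the remainder of the pattern can match.
Unlike `match`, `search` isn't anchored — it looks for the pattern anywhere in the string.
The match spans [2:4] → 'hh'.
Captured: group 1 = 'h'.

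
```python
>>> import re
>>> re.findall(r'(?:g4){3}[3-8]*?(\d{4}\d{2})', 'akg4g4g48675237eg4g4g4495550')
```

The pattern matches the literal 'g4' repeated 3 times, then zero or more of a character in [3-8] (lazy); then exactly 4 of a digit, then exactly 2 of a digit (captured).
Because the quantifier is non-greedy, it stops expanding at the earliest point where the rest of the pattern can succeed.
Walking the string: at [2:14] match 'g4g4g4867523', group 1 = '867523'; at [16:28] match 'g4g4g4495550', group 1 = '495550'.
With a single group, `findall` returns only what that group captured — 2 items.

['867523', '495550']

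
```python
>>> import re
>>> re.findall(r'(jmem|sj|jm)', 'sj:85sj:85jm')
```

['sj', 'sj', 'jm']

Scanning left to right: at [0:2] match 'sj', group 1 = 'sj'; at [5:7] match 'sj', group 1 = 'sj'; at [10:12] match 'jm', group 1 = 'jm'.
One capturing group, so `findall` returns just the captured substring from each match — 3 in all.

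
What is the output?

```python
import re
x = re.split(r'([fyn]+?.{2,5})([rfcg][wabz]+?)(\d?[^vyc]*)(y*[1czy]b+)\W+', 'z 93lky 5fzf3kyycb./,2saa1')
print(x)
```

['z 93lk', 'y 5', 'fz', 'f3k', 'yycb', '2saa1']

Because the pattern has a capturing group, `split` also inserts each captured text between the pieces.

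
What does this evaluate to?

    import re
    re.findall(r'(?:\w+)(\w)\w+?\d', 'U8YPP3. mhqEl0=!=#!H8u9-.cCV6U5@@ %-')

This matches one or more of a word character (non-capturing group); then a word character (captured); then one or more of a word character (lazy), then a digit.
Walking the string: at [0:6] match 'U8YPP3', group 1 = 'P'; at [8:14] match 'mhqEl0', group 1 = 'E'; at [19:23] match 'H8u9', group 1 = '8'; at [25:31] match 'cCV6U5', group 1 = '6'.
One capturing group, so `findall` returns just the captured substring from each match — 4 in all.

['P', 'E', '8', '6']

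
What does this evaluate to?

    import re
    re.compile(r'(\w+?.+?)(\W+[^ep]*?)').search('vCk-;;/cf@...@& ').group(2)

This matches one or more of a word character (lazy), then one or more of any character (lazy) (captured); then one or more of a non-word character, then zero or more of any character except [ep] (lazy) (captured).
With the lazy modifier that quantifier settles for the fewest repetitions that let the rest of the pattern succeed (the atoms after it are unaffected and can still be greedy).
Unlike `match`, `search` isn't anchored — it looks for the pattern anywhere in the string.
The match spans [0:7] → 'vCk-;;/'.
Captured: group 1 = 'vCk', group 2 = '-;;/'.

'-;;/'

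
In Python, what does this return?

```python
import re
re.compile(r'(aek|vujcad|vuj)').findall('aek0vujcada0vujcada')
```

['aek', 'vujcad', 'vujcad']

Branches in `(...|...)` are attempted left-to-right; the first branch that allows the whole pattern to succeed is taken.
Walking the string: at [0:3] match 'aek', group 1 = 'aek'; at [4:10] match 'vujcad', group 1 = 'vujcad'; at [12:18] match 'vujcad', group 1 = 'vujcad'.
One capturing group, so `findall` returns just the captured substring from each match — 3 in all.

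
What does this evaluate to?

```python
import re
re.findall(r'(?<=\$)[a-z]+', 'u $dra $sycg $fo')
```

The `(?=…)`/`(?<=…)` assertion just peeks at neighbouring text; it doesn't advance the match position.
Since nothing is captured, `findall` lists the 3 matched substrings directly.

['dra', 'sycg', 'fo']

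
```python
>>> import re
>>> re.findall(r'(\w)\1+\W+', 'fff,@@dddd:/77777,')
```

`\1` has to match the exact text group 1 already captured.
Matches: at [0:6] match 'fff,@@', group 1 = 'f'; at [6:12] match 'dddd:/', group 1 = 'd'; at [12:18] match '77777,', group 1 = '7'.
With a single group, `findall` returns only what that group captured — 3 items.

['f', 'd', '7']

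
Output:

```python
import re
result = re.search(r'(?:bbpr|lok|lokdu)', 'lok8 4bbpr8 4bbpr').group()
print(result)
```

lok

The match spans [0:3] → 'lok'.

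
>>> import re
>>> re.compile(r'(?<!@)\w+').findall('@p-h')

['h']

`(?!…)`/`(?<!…)` only lets a position through if the neighbouring text does NOT match; no characters are consumed.
With no groups in the pattern, `findall` gives back each whole match — 1 here.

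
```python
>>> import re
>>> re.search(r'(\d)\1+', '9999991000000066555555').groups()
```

('9',)

A backreference is literal: `\1` must see the identical characters the first group matched.
Unlike `match`, `search` isn't anchored — it looks for the pattern anywhere in the string.
The match spans [0:6] → '999999'.
Captured: group 1 = '9'.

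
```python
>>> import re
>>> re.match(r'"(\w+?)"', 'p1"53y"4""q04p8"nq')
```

`match` is anchored at position 0; if the pattern doesn't fit there, it returns None.
Here the pattern fails at index 0, so the call returns None.

None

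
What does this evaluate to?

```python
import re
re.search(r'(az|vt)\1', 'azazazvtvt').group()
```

The backreference `\1` re-matches whatever the first group consumed, character for character.
Unlike `match`, `search` isn't anchored — it looks for the pattern anywhere in the string.
The match spans [0:4] → 'azaz'.
Captured: group 1 = 'az'.

'azaz'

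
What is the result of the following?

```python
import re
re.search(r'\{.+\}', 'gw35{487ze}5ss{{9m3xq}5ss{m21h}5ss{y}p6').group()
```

`re.search` tries every starting position until one works.
The match spans [4:37] → '{487ze}5ss{{9m3xq}5ss{m21h}5ss{y}'.

'{487ze}5ss{{9m3xq}5ss{m21h}5ss{y}'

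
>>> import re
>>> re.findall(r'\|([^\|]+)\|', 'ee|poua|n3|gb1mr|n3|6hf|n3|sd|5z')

['poua', 'gb1mr', '6hf', 'sd']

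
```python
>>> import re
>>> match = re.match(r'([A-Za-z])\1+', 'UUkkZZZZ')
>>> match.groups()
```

The match spans [0:2] → 'UU'.
Captured: group 1 = 'U'.

('U',)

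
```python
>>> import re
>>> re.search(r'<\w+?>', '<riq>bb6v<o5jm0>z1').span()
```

(0, 5)

`re.search` scans for the first position where the pattern succeeds.
The match spans [0:5] → '<riq>'.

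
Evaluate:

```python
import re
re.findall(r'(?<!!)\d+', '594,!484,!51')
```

['594', '84', '1']

The negative lookaround is zero-width — it rules out positions where the adjacent text would match, without consuming anything.
Scanning left to right: at [0:3] → '594'; at [6:8] → '84'; at [11:12] → '1'.
Since nothing is captured, `findall` lists the 3 matched substrings directly.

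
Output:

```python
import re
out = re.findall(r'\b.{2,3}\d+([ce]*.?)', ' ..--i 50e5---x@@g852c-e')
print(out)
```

['e5', 'c-']

This matches a word boundary (`\b`, zero-width); then 2 to 3 of any character; then one or more of a digit; then zero or more of one of [ce], then optionally any character (captured).
Walking the string: at [5:11] match 'i 50e5', group 1 = 'e5'; at [15:23] match '@@g852c-', group 1 = 'c-'.
`findall` collects group 1 from each match (2 total).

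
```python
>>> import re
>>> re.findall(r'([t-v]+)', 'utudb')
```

['utu']

This matches one or more of a character in [t-v] (captured).
Scanning left to right: at [0:3] match 'utu', group 1 = 'utu'.
Because there's exactly one group, `findall` drops the full match and keeps group 1 from the one hit.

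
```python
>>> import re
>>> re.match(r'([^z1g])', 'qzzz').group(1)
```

'q'

The pattern matches any character except [z1g] (captured).
`re.match` won't scan ahead — the pattern has to work from the very first character.
The match spans [0:1] → 'q'.
Captured: group 1 = 'q'.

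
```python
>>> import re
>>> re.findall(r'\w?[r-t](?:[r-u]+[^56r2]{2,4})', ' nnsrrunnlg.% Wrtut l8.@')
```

['nsrrunnlg', 'Wrtut l8.']

Pattern: optionally a word character, then a character in [r-t]; then one or more of a character in [r-u], then 2 to 4 of any character except [56r2] (non-capturing group).
Matches: at [2:11] → 'nsrrunnlg'; at [14:23] → 'Wrtut l8.'.
Since nothing is captured, `findall` lists the 2 matched substrings directly.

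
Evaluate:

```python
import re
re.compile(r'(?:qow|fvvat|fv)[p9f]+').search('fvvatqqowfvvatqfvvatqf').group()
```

'qowf'

The match spans [6:10] → 'qowf'.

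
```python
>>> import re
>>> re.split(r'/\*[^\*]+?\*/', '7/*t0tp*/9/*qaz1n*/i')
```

Each match becomes a cut point; 3 segments remain.

['7', '9', 'i']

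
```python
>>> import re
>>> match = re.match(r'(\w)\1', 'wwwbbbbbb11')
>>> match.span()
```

(0, 2)

With `match`, the pattern is implicitly anchored at the beginning.
The match spans [0:2] → 'ww'.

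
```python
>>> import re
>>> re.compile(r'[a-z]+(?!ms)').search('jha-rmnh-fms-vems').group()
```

A negative assertion filters positions out without eating any characters.
The match spans [0:3] → 'jha'.

'jha'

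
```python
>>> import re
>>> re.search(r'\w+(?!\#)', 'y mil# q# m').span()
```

(0, 1)

Because the assertion is negative and zero-width, positions next to the forbidden text are skipped.
Unlike `match`, `search` isn't anchored — it looks for the pattern anywhere in the string.
The match spans [0:1] → 'y'.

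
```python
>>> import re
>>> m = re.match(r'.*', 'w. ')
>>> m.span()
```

With `match`, the pattern is implicitly anchored at the beginning.
The match spans [0:3] → 'w. '.

(0, 3)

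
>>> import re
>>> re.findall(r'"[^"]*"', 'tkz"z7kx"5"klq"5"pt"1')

['"z7kx"', '"klq"', '"pt"']

Scanning left to right: at [3:9] → '"z7kx"'; at [10:15] → '"klq"'; at [16:20] → '"pt"'.
With no groups in the pattern, `findall` gives back each whole match — 3 here.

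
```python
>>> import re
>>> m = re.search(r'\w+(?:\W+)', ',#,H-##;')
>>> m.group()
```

'H-##;'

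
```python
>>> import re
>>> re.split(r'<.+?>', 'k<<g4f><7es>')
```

['k', '', '']

Lazy quantifiers expand one character at a time until the remainder of the pattern can match.
Matches to split on: at [1:7] → '<<g4f>'; at [7:12] → '<7es>'.
The string is cut at each match, leaving 3 pieces.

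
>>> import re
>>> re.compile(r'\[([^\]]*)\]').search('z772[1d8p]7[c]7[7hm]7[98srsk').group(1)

The match spans [4:10] → '[1d8p]'.
Captured: group 1 = '1d8p'.

'1d8p'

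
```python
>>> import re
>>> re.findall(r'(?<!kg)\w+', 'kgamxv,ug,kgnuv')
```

['kgamxv', 'ug', 'kgnuv']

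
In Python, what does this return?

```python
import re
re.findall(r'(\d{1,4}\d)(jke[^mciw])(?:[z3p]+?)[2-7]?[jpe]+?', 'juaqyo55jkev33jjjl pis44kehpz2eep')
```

[('55', 'jkev')]

The pattern matches 1 to 4 of a digit, then a digit (captured); then the literal 'jke', then any character except [mciw] (captured); then one or more of one of [z3p] (lazy) (non-capturing group); then optionally a character in [2-7], then one or more of one of [jpe] (lazy).
Scanning left to right: at [6:15] match '55jkev33j', groups = ('55', 'jkev').
2 groups means the one result is a tuple of 2 captured strings — 1 here.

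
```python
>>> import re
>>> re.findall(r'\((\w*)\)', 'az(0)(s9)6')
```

One capturing group, so `findall` returns just the captured substring from each match — 2 in all.

['0', 's9']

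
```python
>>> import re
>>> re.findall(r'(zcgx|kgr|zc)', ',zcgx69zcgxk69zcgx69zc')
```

['zcgx', 'zcgx', 'zcgx', 'zc']

The regex engine tests alternatives in the order written; an earlier branch that matches wins even if a later one would match more.
Because there's exactly one group, `findall` drops the full match and keeps group 1 from each hit.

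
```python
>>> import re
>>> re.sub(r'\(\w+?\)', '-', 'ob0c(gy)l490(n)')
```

'ob0c-l490-'

Matches: at [4:8] → '(gy)'; at [12:15] → '(n)'.
Every occurrence is swapped for '-'.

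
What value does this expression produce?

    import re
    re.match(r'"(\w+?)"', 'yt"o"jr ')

With `match`, the pattern is implicitly anchored at the beginning.
Here the pattern fails at index 0, so the call returns None.

None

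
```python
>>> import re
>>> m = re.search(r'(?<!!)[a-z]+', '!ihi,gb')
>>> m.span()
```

The negative lookaround is zero-width — it rules out positions where the adjacent text would match, without consuming anything.
Unlike `match`, `search` isn't anchored — it looks for the pattern anywhere in the string.
The match spans [2:4] → 'hi'.

(2, 4)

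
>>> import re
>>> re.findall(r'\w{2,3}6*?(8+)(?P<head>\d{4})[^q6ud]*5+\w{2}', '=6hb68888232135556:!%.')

This matches 2 to 3 of a word character, then zero or more of a literal '6' (lazy); then one or more of a literal '8' (captured); then exactly 4 of a digit (captured as 'head'); then zero or more of any character except [q6ud], then one or more of the literal '5', then exactly 2 of a word character.
2 groups means the one result is a tuple of 2 captured strings — 1 here.

[('8888', '2321')]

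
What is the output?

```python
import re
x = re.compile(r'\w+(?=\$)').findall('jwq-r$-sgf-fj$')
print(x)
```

['r', 'fj']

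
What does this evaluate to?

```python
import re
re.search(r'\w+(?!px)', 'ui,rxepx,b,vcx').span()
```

`(?!…)`/`(?<!…)` only lets a position through if the neighbouring text does NOT match; no characters are consumed.
`re.search` scans for the first position where the pattern succeeds.
The match spans [0:2] → 'ui'.

(0, 2)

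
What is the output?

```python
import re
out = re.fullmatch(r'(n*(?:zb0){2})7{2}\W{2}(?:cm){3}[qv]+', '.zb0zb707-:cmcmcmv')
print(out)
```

None

`re.fullmatch` is like wrapping the pattern in `^…$` (in single-line mode).
Here there's no way to consume every character, so the call returns None.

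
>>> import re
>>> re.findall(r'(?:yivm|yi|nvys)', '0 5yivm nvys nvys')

Alternation tries branches left to right and keeps the first one that lets the overall match succeed at that position.
With no groups in the pattern, `findall` gives back each whole match — 3 here.

['yivm', 'nvys', 'nvys']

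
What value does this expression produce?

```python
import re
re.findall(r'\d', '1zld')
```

The pattern matches a digit.
Scanning left to right: at [0:1] → '1'.
With no groups in the pattern, `findall` gives back each whole match — 1 here.

['1']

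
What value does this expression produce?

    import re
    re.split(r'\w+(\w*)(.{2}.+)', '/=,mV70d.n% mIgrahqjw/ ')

['/=,', '', '.n% mIgrahqjw/ ', '']

The pattern matches one or more of a word character; then zero or more of a word character (captured); then exactly 2 of any character, then one or more of any character (captured).
Matches to split on: at [3:23] → 'mV70d.n% mIgrahqjw/ '.
Because the pattern has a capturing group, `split` also inserts each captured text between the pieces.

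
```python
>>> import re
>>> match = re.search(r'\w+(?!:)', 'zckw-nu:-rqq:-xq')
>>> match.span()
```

(0, 4)

Because the assertion is negative and zero-width, positions next to the forbidden text are skipped.
The match spans [0:4] → 'zckw'.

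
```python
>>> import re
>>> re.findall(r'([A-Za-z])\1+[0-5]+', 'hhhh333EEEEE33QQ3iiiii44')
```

['h', 'E', 'Q', 'i']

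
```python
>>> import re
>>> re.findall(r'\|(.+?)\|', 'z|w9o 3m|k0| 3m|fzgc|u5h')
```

['w9o 3m', ' 3m']

`findall` collects group 1 from each match (2 total).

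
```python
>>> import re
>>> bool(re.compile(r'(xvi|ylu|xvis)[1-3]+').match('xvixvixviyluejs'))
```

False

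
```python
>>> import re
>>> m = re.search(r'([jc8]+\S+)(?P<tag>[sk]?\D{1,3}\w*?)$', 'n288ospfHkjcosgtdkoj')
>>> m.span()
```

This matches one or more of one of [jc8], then one or more of a non-whitespace character (captured); then optionally one of [sk], then 1 to 3 of a non-digit, then zero or more of a word character (lazy) (captured as 'tag'); then anchored at the end.
The match spans [2:20] → '88ospfHkjcosgtdkoj'.

(2, 20)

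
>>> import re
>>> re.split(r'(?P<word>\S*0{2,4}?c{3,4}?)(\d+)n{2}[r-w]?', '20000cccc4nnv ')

['', '20000cccc', '4', ' ']

`re.split` interleaves the captured-group text with the surrounding fragments.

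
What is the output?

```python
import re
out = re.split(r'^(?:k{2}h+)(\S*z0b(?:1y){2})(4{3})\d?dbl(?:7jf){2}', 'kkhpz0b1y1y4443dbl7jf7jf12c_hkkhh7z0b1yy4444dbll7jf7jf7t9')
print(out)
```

This matches anchored at the start of the string; then exactly 2 of a literal 'k', then one or more of a literal 'h' (non-capturing group); then zero or more of a non-whitespace character, then the literal 'z0b', then the literal '1y' repeated 2 times (captured); then exactly 3 of a literal '4' (captured); then optionally a digit, then the literal 'dbl', then the literal '7jf' repeated 2 times.
Matches to split on: at [0:24] → 'kkhpz0b1y1y4443dbl7jf7jf'.
The group in the pattern means `split` returns the separators' captures alongside the pieces.

['', 'pz0b1y1y', '444', '12c_hkkhh7z0b1yy4444dbll7jf7jf7t9']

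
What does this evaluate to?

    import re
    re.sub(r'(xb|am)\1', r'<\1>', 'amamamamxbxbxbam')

'<am><am><xb>xbam'

`\1` has to match the exact text group 1 already captured.
Matches: at [0:4] → 'amam'; at [4:8] → 'amam'; at [8:12] → 'xbxb'.
Each match is replaced using the text its own group 1 captured.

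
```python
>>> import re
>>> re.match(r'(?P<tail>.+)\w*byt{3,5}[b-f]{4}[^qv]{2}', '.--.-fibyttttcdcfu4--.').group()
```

Pattern: one or more of any character (captured as 'tail'); then zero or more of a word character, then the literal 'by', then 3 to 5 of a literal 't'; then exactly 4 of a character in [b-f], then exactly 2 of any character except [qv].
`re.match` only tries the pattern at the start of the string.
The match spans [0:19] → '.--.-fibyttttcdcfu4'.
Captured: group 1 = '.--.-fi'.

'.--.-fibyttttcdcfu4'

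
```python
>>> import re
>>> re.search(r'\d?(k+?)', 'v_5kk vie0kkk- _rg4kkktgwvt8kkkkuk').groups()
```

('k',)

This matches optionally a digit; then one or more of a literal 'k' (lazy) (captured).
With the lazy modifier that quantifier settles for the fewest repetitions that let the rest of the pattern succeed (the atoms after it are unaffected and can still be greedy).
Unlike `match`, `search` isn't anchored — it looks for the pattern anywhere in the string.
The match spans [2:4] → '5k'.
Captured: group 1 = 'k'.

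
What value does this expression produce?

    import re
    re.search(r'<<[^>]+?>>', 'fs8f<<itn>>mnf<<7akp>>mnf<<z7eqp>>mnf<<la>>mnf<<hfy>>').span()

(4, 11)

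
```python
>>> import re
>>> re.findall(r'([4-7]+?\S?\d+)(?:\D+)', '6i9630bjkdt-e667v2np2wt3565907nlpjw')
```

Lazy quantifiers expand one character at a time until the remainder of the pattern can match.
With a single group, `findall` returns only what that group captured — 3 items.

['6i9630', '667', '565907']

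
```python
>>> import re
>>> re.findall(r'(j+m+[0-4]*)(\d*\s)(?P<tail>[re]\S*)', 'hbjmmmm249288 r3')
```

[('jmmmm24', '9288 ', 'r3')]

The pattern matches one or more of a literal 'j', then one or more of the literal 'm', then zero or more of a character in [0-4] (captured); then zero or more of a digit, then whitespace (captured); then one of [re], then zero or more of a non-whitespace character (captured as 'tail').
Matches: at [2:16] match 'jmmmm249288 r3', groups = ('jmmmm24', '9288 ', 'r3').
3 groups means the one result is a tuple of 3 captured strings — 1 here.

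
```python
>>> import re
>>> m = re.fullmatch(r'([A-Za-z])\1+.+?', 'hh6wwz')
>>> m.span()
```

(0, 6)

`fullmatch` succeeds only if the pattern covers the string from start to end.
The match spans [0:6] → 'hh6wwz'.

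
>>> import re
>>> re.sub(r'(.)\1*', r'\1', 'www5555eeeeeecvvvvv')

'w5ecv'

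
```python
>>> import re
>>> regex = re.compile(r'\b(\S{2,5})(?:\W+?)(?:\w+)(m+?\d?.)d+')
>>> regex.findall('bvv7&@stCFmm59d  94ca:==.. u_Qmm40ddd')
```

[('bvv7&', 'm59'), ('94ca:', 'm40')]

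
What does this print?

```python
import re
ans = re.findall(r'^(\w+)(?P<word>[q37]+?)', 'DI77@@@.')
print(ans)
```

The pattern matches anchored at the start of the string; then one or more of a word character (captured); then one or more of one of [q37] (lazy) (captured as 'word').
Walking the string: at [0:4] match 'DI77', groups = ('DI7', '7').
Multiple groups make `findall` return tuples — one 2-tuple for the one match.

[('DI7', '7')]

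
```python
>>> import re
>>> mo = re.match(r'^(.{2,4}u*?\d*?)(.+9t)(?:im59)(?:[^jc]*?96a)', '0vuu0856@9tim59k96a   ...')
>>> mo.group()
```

`match` is anchored at position 0; if the pattern doesn't fit there, it returns None.
The match spans [0:19] → '0vuu0856@9tim59k96a'.

'0vuu0856@9tim59k96a'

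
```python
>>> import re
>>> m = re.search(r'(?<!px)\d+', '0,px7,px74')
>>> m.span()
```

(0, 1)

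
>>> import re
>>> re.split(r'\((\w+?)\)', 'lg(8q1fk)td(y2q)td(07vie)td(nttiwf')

With a capturing group present, the delimiter's captured portion is kept in the result list.

['lg', '8q1fk', 'td', 'y2q', 'td', '07vie', 'td(nttiwf']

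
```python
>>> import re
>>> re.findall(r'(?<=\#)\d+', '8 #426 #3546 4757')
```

Lookahead/lookbehind check context without consuming it, so the matched span excludes the asserted characters.
With no groups in the pattern, `findall` gives back each whole match — 2 here.

['426', '3546']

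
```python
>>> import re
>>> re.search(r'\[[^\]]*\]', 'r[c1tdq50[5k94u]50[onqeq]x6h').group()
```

'[c1tdq50[5k94u]'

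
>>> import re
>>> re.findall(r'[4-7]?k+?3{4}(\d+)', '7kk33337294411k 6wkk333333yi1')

['7294411', '33']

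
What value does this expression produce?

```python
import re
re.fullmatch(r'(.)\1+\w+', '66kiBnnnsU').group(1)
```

'6'

The match spans [0:10] → '66kiBnnnsU'.
Captured: group 1 = '6'.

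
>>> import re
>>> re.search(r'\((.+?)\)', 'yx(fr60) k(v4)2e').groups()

('fr60',)

Unlike `match`, `search` isn't anchored — it looks for the pattern anywhere in the string.
The match spans [2:8] → '(fr60)'.
Captured: group 1 = 'fr60'.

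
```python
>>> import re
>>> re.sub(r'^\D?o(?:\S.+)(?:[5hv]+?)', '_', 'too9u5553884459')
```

Pattern: anchored at the start of the string; then optionally a non-digit, then the literal 'o'; then a non-whitespace character, then one or more of any character (non-capturing group); then one or more of one of [5hv] (lazy) (non-capturing group).
Matches: at [0:14] → 'too9u555388445'.
`sub` substitutes '_' at each match site.

'_9'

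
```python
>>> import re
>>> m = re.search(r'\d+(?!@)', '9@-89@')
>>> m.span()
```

(3, 4)

The negative lookahead/lookbehind blocks any match where the forbidden context is present.
The match spans [3:4] → '8'.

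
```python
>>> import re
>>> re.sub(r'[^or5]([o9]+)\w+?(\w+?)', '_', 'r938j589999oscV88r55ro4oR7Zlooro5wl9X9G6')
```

'r938j5_V88r55ro_Z_5w_G6'

`sub` substitutes '_' at each match site.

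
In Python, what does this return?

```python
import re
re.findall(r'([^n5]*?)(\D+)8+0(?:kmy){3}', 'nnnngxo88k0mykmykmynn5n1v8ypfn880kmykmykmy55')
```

[('1v8', 'ypfn')]

This matches zero or more of any character except [n5] (lazy) (captured); then one or more of a non-digit (captured); then one or more of a literal '8', then the literal '0', then the literal 'kmy' repeated 3 times.
A non-greedy quantifier consumes as few characters as it can — just enough that the remainder of the pattern still matches from where it stops; whatever follows it matches normally.
Walking the string: at [23:42] match '1v8ypfn880kmykmykmy', groups = ('1v8', 'ypfn').
Multiple groups make `findall` return tuples — one 2-tuple for the one match.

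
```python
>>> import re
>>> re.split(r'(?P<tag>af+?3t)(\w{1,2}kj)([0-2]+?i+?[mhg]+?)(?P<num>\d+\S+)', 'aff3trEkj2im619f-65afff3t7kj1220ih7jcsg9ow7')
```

['', 'aff3t', 'rEkj', '2im', '619f-65afff3t7kj1220ih7jcsg9ow7', '']

Because the pattern has a capturing group, `split` also inserts each captured text between the pieces.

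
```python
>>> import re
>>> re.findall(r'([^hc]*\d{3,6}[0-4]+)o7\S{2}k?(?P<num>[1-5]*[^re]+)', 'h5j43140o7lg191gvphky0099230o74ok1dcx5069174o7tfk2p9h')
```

[('5j43140', '191gvphky0099230o74ok1dcx5069174o7tfk2p9h')]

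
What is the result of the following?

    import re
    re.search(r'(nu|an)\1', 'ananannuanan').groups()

The backreference `\1` re-matches whatever the first group consumed, character for character.
`re.search` scans for the first position where the pattern succeeds.
The match spans [0:4] → 'anan'.
Captured: group 1 = 'an'.

('an',)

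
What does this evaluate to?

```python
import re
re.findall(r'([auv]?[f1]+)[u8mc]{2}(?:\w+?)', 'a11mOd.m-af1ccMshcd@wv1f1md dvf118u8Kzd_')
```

['af1', 'vf11']

Pattern: optionally one of [auv], then one or more of one of [f1] (captured); then exactly 2 of one of [u8mc]; then one or more of a word character (lazy) (non-capturing group).
Matches: at [9:15] match 'af1ccM', group 1 = 'af1'; at [29:36] match 'vf118u8', group 1 = 'vf11'.
`findall` collects group 1 from each match (2 total).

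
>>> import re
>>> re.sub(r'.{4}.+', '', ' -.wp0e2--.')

''

Pattern: exactly 4 of any character; then one or more of any character.
Every occurrence is swapped for ''.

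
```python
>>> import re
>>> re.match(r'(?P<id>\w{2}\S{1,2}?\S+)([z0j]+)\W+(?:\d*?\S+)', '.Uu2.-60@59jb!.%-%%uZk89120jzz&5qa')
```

This matches exactly 2 of a word character, then 1 to 2 of a non-whitespace character (lazy), then one or more of a non-whitespace character (captured as 'id'); then one or more of one of [z0j] (captured); then one or more of a non-word character; then zero or more of a digit (lazy), then one or more of a non-whitespace character (non-capturing group).
With `match`, the pattern is implicitly anchored at the beginning.
Here position 0 doesn't satisfy it, so the call returns None.

None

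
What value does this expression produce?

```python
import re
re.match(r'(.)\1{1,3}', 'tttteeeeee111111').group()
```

'tttt'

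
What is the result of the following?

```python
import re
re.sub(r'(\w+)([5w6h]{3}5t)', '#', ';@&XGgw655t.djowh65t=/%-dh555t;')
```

The pattern matches one or more of a word character (captured); then exactly 3 of one of [5w6h], then the literal '5t' (captured).
Matches: at [3:11] → 'XGgw655t'; at [12:20] → 'djowh65t'; at [24:30] → 'dh555t'.
Every occurrence is swapped for '#'.

';@&#.#=/%-#;'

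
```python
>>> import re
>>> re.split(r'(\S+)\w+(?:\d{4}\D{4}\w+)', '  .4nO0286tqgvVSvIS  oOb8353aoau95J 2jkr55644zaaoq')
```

['  ', '.4n', '  ', 'oO', ' ', '2jkr', '']

The pattern matches one or more of a non-whitespace character (captured); then one or more of a word character; then exactly 4 of a digit, then exactly 4 of a non-digit, then one or more of a word character (non-capturing group).
Matches to split on: at [2:19] → '.4nO0286tqgvVSvIS'; at [21:35] → 'oOb8353aoau95J'; at [36:50] → '2jkr55644zaaoq'.
`re.split` interleaves the captured-group text with the surrounding fragments.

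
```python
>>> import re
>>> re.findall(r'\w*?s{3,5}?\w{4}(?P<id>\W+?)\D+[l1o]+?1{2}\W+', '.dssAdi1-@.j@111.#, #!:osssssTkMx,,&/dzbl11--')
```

[',']

This matches zero or more of a word character (lazy), then 3 to 5 of a literal 's' (lazy), then exactly 4 of a word character; then one or more of a non-word character (lazy) (captured as 'id'); then one or more of a non-digit, then one or more of one of [l1o] (lazy); then exactly 2 of the literal '1', then one or more of a non-word character.
Walking the string: at [23:45] match 'osssssTkMx,,&/dzbl11--', group 1 = ','.
One capturing group, so `findall` returns just the captured substring from the one match — 1 in all.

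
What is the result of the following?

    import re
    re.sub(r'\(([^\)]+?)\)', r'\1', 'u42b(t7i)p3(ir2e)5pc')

Matches: at [4:9] → '(t7i)'; at [11:17] → '(ir2e)'.
The replacement refers to a captured group, so each match is rewritten using its own captured text.

'u42bt7ip3ir2e5pc'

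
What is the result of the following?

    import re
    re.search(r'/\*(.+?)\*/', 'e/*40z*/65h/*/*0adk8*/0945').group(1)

'40z'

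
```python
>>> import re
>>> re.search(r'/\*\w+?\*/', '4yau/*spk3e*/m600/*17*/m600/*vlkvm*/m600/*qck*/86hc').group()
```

'/*spk3e*/'

`re.search` tries every starting position until one works.
The match spans [4:13] → '/*spk3e*/'.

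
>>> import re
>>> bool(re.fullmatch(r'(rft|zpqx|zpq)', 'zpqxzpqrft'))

False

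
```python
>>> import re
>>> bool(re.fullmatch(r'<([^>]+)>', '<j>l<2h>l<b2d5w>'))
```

`fullmatch` succeeds only if the pattern covers the string from start to end.
Here there's no way to consume every character, so the call returns None, and `bool(None)` is False.

False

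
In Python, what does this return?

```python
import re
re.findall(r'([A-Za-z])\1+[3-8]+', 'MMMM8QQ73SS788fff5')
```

['M', 'Q', 'S', 'f']

A backreference is literal: `\1` must see the identical characters the first group matched.
Scanning left to right: at [0:5] match 'MMMM8', group 1 = 'M'; at [5:9] match 'QQ73', group 1 = 'Q'; at [9:14] match 'SS788', group 1 = 'S'; at [14:18] match 'fff5', group 1 = 'f'.
One capturing group, so `findall` returns just the captured substring from each match — 4 in all.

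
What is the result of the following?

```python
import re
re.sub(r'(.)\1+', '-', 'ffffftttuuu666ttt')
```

A backreference is literal: `\1` must see the identical characters the first group matched.
Each match is replaced by '-'.

'-----'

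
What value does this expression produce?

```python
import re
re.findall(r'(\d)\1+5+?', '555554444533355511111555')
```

`\1` is not a pattern — it's the concrete string captured by group 1, re-applied verbatim.
Matches: at [0:5] match '55555', group 1 = '5'; at [5:10] match '44445', group 1 = '4'; at [10:14] match '3335', group 1 = '3'; at [16:22] match '111115', group 1 = '1'.
With a single group, `findall` returns only what that group captured — 4 items.

['5', '4', '3', '1']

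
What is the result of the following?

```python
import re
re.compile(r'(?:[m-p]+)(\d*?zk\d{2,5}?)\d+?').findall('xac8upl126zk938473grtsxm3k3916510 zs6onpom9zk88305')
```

A non-greedy quantifier consumes as few characters as it can — just enough that the remainder of the pattern still matches from where it stops; whatever follows it matches normally.
One capturing group, so `findall` returns just the captured substring from the one match — 1 in all.

['9zk88']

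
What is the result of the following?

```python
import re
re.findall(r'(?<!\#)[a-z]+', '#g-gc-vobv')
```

Because the assertion is negative and zero-width, positions next to the forbidden text are skipped.
Matches: at [3:5] → 'gc'; at [6:10] → 'vobv'.
With no groups in the pattern, `findall` gives back each whole match — 2 here.

['gc', 'vobv']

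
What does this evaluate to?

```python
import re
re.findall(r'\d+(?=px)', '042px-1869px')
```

['042', '1869']

Lookahead/lookbehind check context without consuming it, so the matched span excludes the asserted characters.
`findall` yields the raw match text (2 of them) because the pattern has no groups.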